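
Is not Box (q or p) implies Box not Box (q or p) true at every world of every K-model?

Tableau for the negation not (not Box (q or p) implies Box not Box (q or p)):
1. not (not Box (q or p) implies Box not Box (q or p)), u
2. not Box (q or p), u   [neg-implies-rule on 1]
3. not Box not Box (q or p), u   [neg-implies-rule on 1]
4. not (q or p), v   [neg-Box-rule on 2: fresh world v, uRv]
5. not q, v   [neg-or-rule on 4]
6. not p, v   [neg-or-rule on 4]
7. Box (q or p), w   [neg-Box-rule on 3: fresh world w, uRw]
Accessibility: uRv, uRw
The negation has an open branch (countermodel exists).

Not valid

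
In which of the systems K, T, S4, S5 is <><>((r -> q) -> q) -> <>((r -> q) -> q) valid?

S4-tableau for the negation ~(<><>((r -> q) -> q) -> <>((r -> q) -> q)):
1. ~(<><>((r -> q) -> q) -> <>((r -> q) -> q)), u
2. <><>((r -> q) -> q), u
3. ~<>((r -> q) -> q), u
4. ~((r -> q) -> q), u
5. r -> q, u
6. ~q, u
7. ~r, u
8. <>((r -> q) -> q), v
9. ~((r -> q) -> q), v
10. r -> q, v
11. ~q, v
12. ~r, v
13. (r -> q) -> q, w
14. ~((r -> q) -> q), w
15. r -> q, w
16. ~q, w
17. ~(r -> q), w
18. r, w
19. q, w
Accessibility: uRu, uRv, uRw, vRv, vRw, wRw
Branch closes: q and ~q both at w.
Every branch closes (one shown): valid in S4, hence also in S5 (every theorem of S4 is a theorem of S5).
T-tableau for the negation ~(<><>((r -> q) -> q) -> <>((r -> q) -> q)):
1. ~(<><>((r -> q) -> q) -> <>((r -> q) -> q)), u
2. <><>((r -> q) -> q), u
3. ~<>((r -> q) -> q), u
4. ~((r -> q) -> q), u
5. r -> q, u
6. ~q, u
7. ~r, u
8. <>((r -> q) -> q), v
9. ~((r -> q) -> q), v
10. r -> q, v
11. ~q, v
12. ~r, v
13. (r -> q) -> q, w
14. q, w
Accessibility: uRu, uRv, vRv, vRw, wRw
Complete open branch: countermodel on a T-frame, so not valid in T, nor in K (the same frame is also a K-frame).

S4, S5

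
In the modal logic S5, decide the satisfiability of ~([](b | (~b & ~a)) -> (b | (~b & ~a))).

1. ~([](b | (~b & ~a)) -> (b | (~b & ~a))), 0
2. [](b | (~b & ~a)), 0
3. ~(b | (~b & ~a)), 0
4. ~b, 0
5. ~(~b & ~a), 0
6. b | (~b & ~a), 0
7. a, 0
8. ~b & ~a, 0
9. ~a, 0
Accessibility: 0R0
Branch closes: a and ~a both at 0.
All branches of the tableau close; one closing branch shown above.

Unsatisfiable (every branch closes)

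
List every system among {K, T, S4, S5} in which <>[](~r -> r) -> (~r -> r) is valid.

S5-tableau for the negation ~(<>[](~r -> r) -> (~r -> r)):
1. ~(<>[](~r -> r) -> (~r -> r)), w0
2. <>[](~r -> r), w0   [~->-rule on 1]
3. ~(~r -> r), w0   [~->-rule on 1]
4. ~r, w0   [~->-rule on 3]
5. [](~r -> r), w1   [<>-rule on 2: fresh world w1, w0Rw1]
6. ~r -> r, w0   [[]-rule on 5 via w1Rw0]
7. ~r -> r, w1   [[]-rule on 5 via w1Rw1]
8. r, w0   [->-rule on 6 (branches; this branch)]
Accessibility: w0Rw0, w0Rw1, w1Rw0, w1Rw1
Branch closes: r and ~r both at w0.
Every branch closes (one shown): valid in S5.
S4-tableau for the negation ~(<>[](~r -> r) -> (~r -> r)):
1. ~(<>[](~r -> r) -> (~r -> r)), w0
2. <>[](~r -> r), w0   [~->-rule on 1]
3. ~(~r -> r), w0   [~->-rule on 1]
4. ~r, w0   [~->-rule on 3]
5. [](~r -> r), w1   [<>-rule on 2: fresh world w1, w0Rw1]
6. ~r -> r, w1   [[]-rule on 5 via w1Rw1]
7. r, w1   [->-rule on 6 (branches; this branch)]
Accessibility: w0Rw0, w0Rw1, w1Rw1
Complete open branch: countermodel on an S4-frame, so not valid in S4, nor in K, T (the same frame is also a K-frame and a T-frame).

S5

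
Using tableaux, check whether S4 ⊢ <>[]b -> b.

Tableau for the negation ~(<>[]b -> b):
1. ~(<>[]b -> b), 0
2. <>[]b, 0
3. ~b, 0
4. []b, 1
5. b, 1
Accessibility: 0R0, 0R1, 1R1
The negation has an open branch (countermodel exists).

Invalid (countermodel exists)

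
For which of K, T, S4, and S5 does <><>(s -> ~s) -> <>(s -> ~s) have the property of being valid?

S4-tableau for the negation ~(<><>(s -> ~s) -> <>(s -> ~s)):
1. ~(<><>(s -> ~s) -> <>(s -> ~s)), w0
2. <><>(s -> ~s), w0   [~->-rule on 1]
3. ~<>(s -> ~s), w0   [~->-rule on 1]
4. ~(s -> ~s), w0   [~<>-rule on 3 via w0Rw0]
5. s, w0   [~->-rule on 4]
6. <>(s -> ~s), w1   [<>-rule on 2: fresh world w1, w0Rw1]
7. ~(s -> ~s), w1   [~<>-rule on 3 via w0Rw1]
8. s, w1   [~->-rule on 7]
9. s -> ~s, w2   [<>-rule on 6: fresh world w2, w1Rw2]
10. ~(s -> ~s), w2   [~<>-rule on 3 via w0Rw2]
11. s, w2   [~->-rule on 10]
12. ~s, w2   [->-rule on 9 (branches; this branch)]
Accessibility: w0Rw0, w0Rw1, w0Rw2, w1Rw1, w1Rw2, w2Rw2
Branch closes: s and ~s both at w2.
Every branch closes (one shown): valid in S4, hence also in S5 (every theorem of S4 is a theorem of S5).
T-tableau for the negation ~(<><>(s -> ~s) -> <>(s -> ~s)):
1. ~(<><>(s -> ~s) -> <>(s -> ~s)), w0
2. <><>(s -> ~s), w0   [~->-rule on 1]
3. ~<>(s -> ~s), w0   [~->-rule on 1]
4. ~(s -> ~s), w0   [~<>-rule on 3 via w0Rw0]
5. s, w0   [~->-rule on 4]
6. <>(s -> ~s), w1   [<>-rule on 2: fresh world w1, w0Rw1]
7. ~(s -> ~s), w1   [~<>-rule on 3 via w0Rw1]
8. s, w1   [~->-rule on 7]
9. s -> ~s, w2   [<>-rule on 6: fresh world w2, w1Rw2]
10. ~s, w2   [->-rule on 9 (branches; this branch)]
Accessibility: w0Rw0, w0Rw1, w1Rw1, w1Rw2, w2Rw2
Complete open branch: countermodel on a T-frame, so not valid in T, nor in K (the same frame is also a K-frame).

S4, S5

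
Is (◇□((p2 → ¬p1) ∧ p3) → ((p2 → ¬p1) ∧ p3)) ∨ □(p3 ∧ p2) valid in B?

Valid in B

Tableau for the negation ¬((◇□((p2 → ¬p1) ∧ p3) → ((p2 → ¬p1) ∧ p3)) ∨ □(p3 ∧ p2)):
1. ¬((◇□((p2 → ¬p1) ∧ p3) → ((p2 → ¬p1) ∧ p3)) ∨ □(p3 ∧ p2)), u
2. ¬(◇□((p2 → ¬p1) ∧ p3) → ((p2 → ¬p1) ∧ p3)), u
3. ¬□(p3 ∧ p2), u
4. ◇□((p2 → ¬p1) ∧ p3), u
5. ¬((p2 → ¬p1) ∧ p3), u
6. ¬(p2 → ¬p1), u
7. p2, u
8. p1, u
9. ¬(p3 ∧ p2), v
10. ¬p2, v
11. □((p2 → ¬p1) ∧ p3), w
12. (p2 → ¬p1) ∧ p3, u
13. p2 → ¬p1, u
14. p3, u
15. (p2 → ¬p1) ∧ p3, w
16. p2 → ¬p1, w
17. p3, w
18. ¬p1, u
Accessibility: uRu, uRv, uRw, vRu, vRv, wRu, wRw
Branch closes: p1 and ¬p1 both at u.
All branches of the negation close; one closing branch shown above.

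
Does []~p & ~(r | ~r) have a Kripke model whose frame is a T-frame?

1. []~p & ~(r | ~r), u
2. []~p, u
3. ~(r | ~r), u
4. ~r, u
5. r, u
Accessibility: uRu
Branch closes: r and ~r both at u.
(One branch shown.) All branches close.

Unsatisfiable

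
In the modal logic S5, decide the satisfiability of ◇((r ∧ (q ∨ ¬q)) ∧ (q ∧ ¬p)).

Satisfiable (open branch found)

1. ◇((r ∧ (q ∨ ¬q)) ∧ (q ∧ ¬p)), 0
2. (r ∧ (q ∨ ¬q)) ∧ (q ∧ ¬p), 1
3. r ∧ (q ∨ ¬q), 1
4. q ∧ ¬p, 1
5. r, 1
6. q ∨ ¬q, 1
7. q, 1
8. ¬p, 1
Accessibility: 0R0, 0R1, 1R0, 1R1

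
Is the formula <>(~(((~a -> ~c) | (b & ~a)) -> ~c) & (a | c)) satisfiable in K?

1. <>(~(((~a -> ~c) | (b & ~a)) -> ~c) & (a | c)), u
2. ~(((~a -> ~c) | (b & ~a)) -> ~c) & (a | c), v
3. ~(((~a -> ~c) | (b & ~a)) -> ~c), v
4. a | c, v
5. (~a -> ~c) | (b & ~a), v
6. c, v
7. b & ~a, v
8. b, v
9. ~a, v
Accessibility: uRv

Yes, satisfiable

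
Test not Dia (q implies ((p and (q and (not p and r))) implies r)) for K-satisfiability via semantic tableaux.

Yes, satisfiable

1. not Dia (q implies ((p and (q and (not p and r))) implies r)), w0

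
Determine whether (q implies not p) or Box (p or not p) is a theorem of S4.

Tableau for the negation not ((q implies not p) or Box (p or not p)):
1. not ((q implies not p) or Box (p or not p)), 0
2. not (q implies not p), 0
3. not Box (p or not p), 0
4. q, 0
5. p, 0
6. not (p or not p), 1
7. not p, 1
8. p, 1
Accessibility: 0R0, 0R1, 1R1
Branch closes: p and not p both at 1.
All branches of the negation close; one closing branch shown above.

Yes, valid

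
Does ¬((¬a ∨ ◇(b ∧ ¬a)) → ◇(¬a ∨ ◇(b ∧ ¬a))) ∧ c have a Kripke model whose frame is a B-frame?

1. ¬((¬a ∨ ◇(b ∧ ¬a)) → ◇(¬a ∨ ◇(b ∧ ¬a))) ∧ c, w0
2. ¬((¬a ∨ ◇(b ∧ ¬a)) → ◇(¬a ∨ ◇(b ∧ ¬a))), w0   [∧-rule on 1]
3. c, w0   [∧-rule on 1]
4. ¬a ∨ ◇(b ∧ ¬a), w0   [¬→-rule on 2]
5. ¬◇(¬a ∨ ◇(b ∧ ¬a)), w0   [¬→-rule on 2]
6. ¬(¬a ∨ ◇(b ∧ ¬a)), w0   [¬◇-rule on 5 via w0Rw0]
7. a, w0   [¬∨-rule on 6]
8. ¬◇(b ∧ ¬a), w0   [¬∨-rule on 6]
9. ¬(b ∧ ¬a), w0   [¬◇-rule on 8 via w0Rw0]
10. ◇(b ∧ ¬a), w0   [∨-rule on 4 (branches; this branch)]
11. b ∧ ¬a, w1   [◇-rule on 10: fresh world w1, w0Rw1]
12. b, w1   [∧-rule on 11]
13. ¬a, w1   [∧-rule on 11]
14. ¬(¬a ∨ ◇(b ∧ ¬a)), w1   [¬◇-rule on 5 via w0Rw1]
15. a, w1   [¬∨-rule on 14]
16. ¬◇(b ∧ ¬a), w1   [¬∨-rule on 14]
Accessibility: w0Rw0, w0Rw1, w1Rw0, w1Rw1
Branch closes: a and ¬a both at w1.
Every branch closes; the branch above is one of them.

Unsatisfiable (every branch closes)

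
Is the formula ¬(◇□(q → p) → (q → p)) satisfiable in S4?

Satisfiable

1. ¬(◇□(q → p) → (q → p)), 0
2. ◇□(q → p), 0   [¬→-rule on 1]
3. ¬(q → p), 0   [¬→-rule on 1]
4. q, 0   [¬→-rule on 3]
5. ¬p, 0   [¬→-rule on 3]
6. □(q → p), 1   [◇-rule on 2: fresh world 1, 0R1]
7. q → p, 1   [□-rule on 6 via 1R1]
8. p, 1   [→-rule on 7 (branches; this branch)]
Accessibility: 0R0, 0R1, 1R1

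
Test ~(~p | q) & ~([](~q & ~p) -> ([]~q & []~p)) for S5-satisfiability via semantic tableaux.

1. ~(~p | q) & ~([](~q & ~p) -> ([]~q & []~p)), 0
2. ~(~p | q), 0   [&-rule on 1]
3. ~([](~q & ~p) -> ([]~q & []~p)), 0   [&-rule on 1]
4. p, 0   [~|-rule on 2]
5. ~q, 0   [~|-rule on 2]
6. [](~q & ~p), 0   [~->-rule on 3]
7. ~([]~q & []~p), 0   [~->-rule on 3]
8. ~q & ~p, 0   [[]-rule on 6 via 0R0]
9. ~p, 0   [&-rule on 8]
Accessibility: 0R0
Branch closes: p and ~p both at 0.
Every branch closes; the branch above is one of them.

No, unsatisfiable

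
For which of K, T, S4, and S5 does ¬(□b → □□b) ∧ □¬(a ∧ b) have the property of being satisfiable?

S4-tableau for the formula:
1. ¬(□b → □□b) ∧ □¬(a ∧ b), w0
2. ¬(□b → □□b), w0   [∧-rule on 1]
3. □¬(a ∧ b), w0   [∧-rule on 1]
4. □b, w0   [¬→-rule on 2]
5. ¬□□b, w0   [¬→-rule on 2]
6. ¬(a ∧ b), w0   [□-rule on 3 via w0Rw0]
7. b, w0   [□-rule on 4 via w0Rw0]
8. ¬a, w0   [¬∧-rule on 6 (branches; this branch)]
9. ¬□b, w1   [¬□-rule on 5: fresh world w1, w0Rw1]
10. ¬(a ∧ b), w1   [□-rule on 3 via w0Rw1]
11. b, w1   [□-rule on 4 via w0Rw1]
12. ¬a, w1   [¬∧-rule on 10 (branches; this branch)]
13. ¬b, w2   [¬□-rule on 9: fresh world w2, w1Rw2]
14. ¬(a ∧ b), w2   [□-rule on 3 via w0Rw2]
15. b, w2   [□-rule on 4 via w0Rw2]
Accessibility: w0Rw0, w0Rw1, w0Rw2, w1Rw1, w1Rw2, w2Rw2
Branch closes: b and ¬b both at w2.
Every branch closes (one shown): unsatisfiable in S4, hence also in S5 (every S5-frame is an S4-frame).
T-tableau for the formula:
1. ¬(□b → □□b) ∧ □¬(a ∧ b), w0
2. ¬(□b → □□b), w0   [∧-rule on 1]
3. □¬(a ∧ b), w0   [∧-rule on 1]
4. □b, w0   [¬→-rule on 2]
5. ¬□□b, w0   [¬→-rule on 2]
6. ¬(a ∧ b), w0   [□-rule on 3 via w0Rw0]
7. b, w0   [□-rule on 4 via w0Rw0]
8. ¬a, w0   [¬∧-rule on 6 (branches; this branch)]
9. ¬□b, w1   [¬□-rule on 5: fresh world w1, w0Rw1]
10. ¬(a ∧ b), w1   [□-rule on 3 via w0Rw1]
11. b, w1   [□-rule on 4 via w0Rw1]
12. ¬a, w1   [¬∧-rule on 10 (branches; this branch)]
13. ¬b, w2   [¬□-rule on 9: fresh world w2, w1Rw2]
Accessibility: w0Rw0, w0Rw1, w1Rw1, w1Rw2, w2Rw2
Complete open branch: satisfiable in T, hence also in K (this T-model is also a K-model).

K, T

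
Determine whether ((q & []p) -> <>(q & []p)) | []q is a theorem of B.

Tableau for the negation ~(((q & []p) -> <>(q & []p)) | []q):
1. ~(((q & []p) -> <>(q & []p)) | []q), 0
2. ~((q & []p) -> <>(q & []p)), 0
3. ~[]q, 0
4. q & []p, 0
5. ~<>(q & []p), 0
6. q, 0
7. []p, 0
8. ~(q & []p), 0
9. p, 0
10. ~[]p, 0
11. ~q, 1
12. ~(q & []p), 1
13. p, 1
14. ~[]p, 1
15. ~p, 2
16. ~(q & []p), 2
17. p, 2
Accessibility: 0R0, 0R1, 0R2, 1R0, 1R1, 2R0, 2R2
Branch closes: p and ~p both at 2.
Every branch of the negation's tableau closes; the branch above is one of them.

Valid in B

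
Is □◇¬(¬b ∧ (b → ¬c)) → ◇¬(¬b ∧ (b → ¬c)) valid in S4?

Valid

Tableau for the negation ¬(□◇¬(¬b ∧ (b → ¬c)) → ◇¬(¬b ∧ (b → ¬c))):
1. ¬(□◇¬(¬b ∧ (b → ¬c)) → ◇¬(¬b ∧ (b → ¬c))), u
2. □◇¬(¬b ∧ (b → ¬c)), u
3. ¬◇¬(¬b ∧ (b → ¬c)), u
4. ◇¬(¬b ∧ (b → ¬c)), u
5. ¬b ∧ (b → ¬c), u
6. ¬b, u
7. b → ¬c, u
8. ¬c, u
9. ¬(¬b ∧ (b → ¬c)), v
10. ◇¬(¬b ∧ (b → ¬c)), v
11. ¬b ∧ (b → ¬c), v
12. ¬b, v
13. b → ¬c, v
14. ¬(b → ¬c), v
15. b, v
16. c, v
Accessibility: uRu, uRv, vRv
Branch closes: b and ¬b both at v.
Every branch of the negation's tableau closes; the branch above is one of them.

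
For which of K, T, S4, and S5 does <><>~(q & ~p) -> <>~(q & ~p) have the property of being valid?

S4, S5

T-tableau for the negation ~(<><>~(q & ~p) -> <>~(q & ~p)):
1. ~(<><>~(q & ~p) -> <>~(q & ~p)), u
2. <><>~(q & ~p), u
3. ~<>~(q & ~p), u
4. q & ~p, u
5. q, u
6. ~p, u
7. <>~(q & ~p), v
8. q & ~p, v
9. q, v
10. ~p, v
11. ~(q & ~p), w
12. p, w
Accessibility: uRu, uRv, vRv, vRw, wRw
Complete open branch: countermodel on a T-frame, so not valid in T, nor in K (the same frame is also a K-frame).
S4-tableau for the negation ~(<><>~(q & ~p) -> <>~(q & ~p)):
1. ~(<><>~(q & ~p) -> <>~(q & ~p)), u
2. <><>~(q & ~p), u
3. ~<>~(q & ~p), u
4. q & ~p, u
5. q, u
6. ~p, u
7. <>~(q & ~p), v
8. q & ~p, v
9. q, v
10. ~p, v
11. ~(q & ~p), w
12. q & ~p, w
13. q, w
14. ~p, w
15. p, w
Accessibility: uRu, uRv, uRw, vRv, vRw, wRw
Branch closes: p and ~p both at w.
Every branch closes (one shown): valid in S4, hence also in S5 (every theorem of S4 is a theorem of S5).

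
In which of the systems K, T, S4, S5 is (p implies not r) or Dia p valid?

K-tableau for the negation not ((p implies not r) or Dia p):
1. not ((p implies not r) or Dia p), 0
2. not (p implies not r), 0
3. not Dia p, 0
4. p, 0
5. r, 0
Complete open branch: countermodel on a K-frame, so not valid in K.
T-tableau for the negation not ((p implies not r) or Dia p):
1. not ((p implies not r) or Dia p), 0
2. not (p implies not r), 0
3. not Dia p, 0
4. p, 0
5. r, 0
6. not p, 0
Accessibility: 0R0
Branch closes: p and not p both at 0.
Every branch closes (one shown): valid in T, hence also in S4, S5 (every theorem of T is a theorem of S4 and S5).

T, S4, S5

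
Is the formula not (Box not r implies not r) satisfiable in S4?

1. not (Box not r implies not r), 0
2. Box not r, 0
3. r, 0
4. not r, 0
Accessibility: 0R0
Branch closes: r and not r both at 0.
All branches of the tableau close; one closing branch shown above.

Unsatisfiable (every branch closes)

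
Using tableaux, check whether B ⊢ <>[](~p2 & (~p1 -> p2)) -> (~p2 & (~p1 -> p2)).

Yes, valid

Tableau for the negation ~(<>[](~p2 & (~p1 -> p2)) -> (~p2 & (~p1 -> p2))):
1. ~(<>[](~p2 & (~p1 -> p2)) -> (~p2 & (~p1 -> p2))), w0
2. <>[](~p2 & (~p1 -> p2)), w0
3. ~(~p2 & (~p1 -> p2)), w0
4. ~(~p1 -> p2), w0
5. ~p1, w0
6. ~p2, w0
7. [](~p2 & (~p1 -> p2)), w1
8. ~p2 & (~p1 -> p2), w0
9. ~p1 -> p2, w0
10. ~p2 & (~p1 -> p2), w1
11. ~p2, w1
12. ~p1 -> p2, w1
13. p2, w0
Accessibility: w0Rw0, w0Rw1, w1Rw0, w1Rw1
Branch closes: p2 and ~p2 both at w0.
Every branch of the negation's tableau closes; the branch above is one of them.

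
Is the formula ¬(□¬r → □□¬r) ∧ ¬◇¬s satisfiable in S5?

Unsatisfiable (every branch closes)

1. ¬(□¬r → □□¬r) ∧ ¬◇¬s, w0
2. ¬(□¬r → □□¬r), w0
3. ¬◇¬s, w0
4. □¬r, w0
5. ¬□□¬r, w0
6. s, w0
7. ¬r, w0
8. ¬□¬r, w1
9. s, w1
10. ¬r, w1
11. r, w2
12. s, w2
13. ¬r, w2
Accessibility: w0Rw0, w0Rw1, w0Rw2, w1Rw0, w1Rw1, w1Rw2, w2Rw0, w2Rw1, w2Rw2
Branch closes: r and ¬r both at w2.
All branches of the tableau close; one closing branch shown above.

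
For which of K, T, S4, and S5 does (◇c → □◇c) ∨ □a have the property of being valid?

S4-tableau for the negation ¬((◇c → □◇c) ∨ □a):
1. ¬((◇c → □◇c) ∨ □a), u
2. ¬(◇c → □◇c), u
3. ¬□a, u
4. ◇c, u
5. ¬□◇c, u
6. ¬a, v
7. c, w
8. ¬◇c, x
9. ¬c, x
Accessibility: uRu, uRv, uRw, uRx, vRv, wRw, xRx
Complete open branch: countermodel on an S4-frame, so not valid in S4, nor in K, T (the same frame is also a K-frame and a T-frame).
S5-tableau for the negation ¬((◇c → □◇c) ∨ □a):
1. ¬((◇c → □◇c) ∨ □a), u
2. ¬(◇c → □◇c), u
3. ¬□a, u
4. ◇c, u
5. ¬□◇c, u
6. ¬a, v
7. c, w
8. ¬◇c, x
9. ¬c, u
10. ¬c, v
11. ¬c, w
Accessibility: uRu, uRv, uRw, uRx, vRu, vRv, vRw, vRx, wRu, wRv, wRw, wRx, xRu, xRv, xRw, xRx
Branch closes: c and ¬c both at w.
Every branch closes (one shown): valid in S5.

S5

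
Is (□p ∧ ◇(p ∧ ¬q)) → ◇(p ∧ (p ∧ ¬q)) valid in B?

Tableau for the negation ¬((□p ∧ ◇(p ∧ ¬q)) → ◇(p ∧ (p ∧ ¬q))):
1. ¬((□p ∧ ◇(p ∧ ¬q)) → ◇(p ∧ (p ∧ ¬q))), 0
2. □p ∧ ◇(p ∧ ¬q), 0
3. ¬◇(p ∧ (p ∧ ¬q)), 0
4. □p, 0
5. ◇(p ∧ ¬q), 0
6. ¬(p ∧ (p ∧ ¬q)), 0
7. p, 0
8. ¬(p ∧ ¬q), 0
9. q, 0
10. p ∧ ¬q, 1
11. p, 1
12. ¬q, 1
13. ¬(p ∧ (p ∧ ¬q)), 1
14. ¬(p ∧ ¬q), 1
15. q, 1
Accessibility: 0R0, 0R1, 1R0, 1R1
Branch closes: q and ¬q both at 1.
All branches of the negation close; one closing branch shown above.

Valid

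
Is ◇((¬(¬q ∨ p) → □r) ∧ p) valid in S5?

Tableau for the negation ¬◇((¬(¬q ∨ p) → □r) ∧ p):
1. ¬◇((¬(¬q ∨ p) → □r) ∧ p), u
2. ¬((¬(¬q ∨ p) → □r) ∧ p), u   [¬◇-rule on 1 via uRu]
3. ¬p, u   [¬∧-rule on 2 (branches; this branch)]
Accessibility: uRu
The negation has an open branch (countermodel exists).

Not valid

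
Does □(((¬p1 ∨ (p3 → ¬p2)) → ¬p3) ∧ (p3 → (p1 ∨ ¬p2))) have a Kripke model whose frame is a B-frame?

1. □(((¬p1 ∨ (p3 → ¬p2)) → ¬p3) ∧ (p3 → (p1 ∨ ¬p2))), w0
2. ((¬p1 ∨ (p3 → ¬p2)) → ¬p3) ∧ (p3 → (p1 ∨ ¬p2)), w0
3. (¬p1 ∨ (p3 → ¬p2)) → ¬p3, w0
4. p3 → (p1 ∨ ¬p2), w0
5. ¬p3, w0
6. p1 ∨ ¬p2, w0
7. ¬p2, w0
Accessibility: w0Rw0

Yes, satisfiable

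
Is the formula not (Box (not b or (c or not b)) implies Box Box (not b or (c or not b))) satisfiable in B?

1. not (Box (not b or (c or not b)) implies Box Box (not b or (c or not b))), 0
2. Box (not b or (c or not b)), 0   [neg-implies-rule on 1]
3. not Box Box (not b or (c or not b)), 0   [neg-implies-rule on 1]
4. not b or (c or not b), 0   [Box-rule on 2 via 0R0]
5. c or not b, 0   [or-rule on 4 (branches; this branch)]
6. not b, 0   [or-rule on 5 (branches; this branch)]
7. not Box (not b or (c or not b)), 1   [neg-Box-rule on 3: fresh world 1, 0R1]
8. not b or (c or not b), 1   [Box-rule on 2 via 0R1]
9. c or not b, 1   [or-rule on 8 (branches; this branch)]
10. not b, 1   [or-rule on 9 (branches; this branch)]
11. not (not b or (c or not b)), 2   [neg-Box-rule on 7: fresh world 2, 1R2]
12. b, 2   [neg-or-rule on 11]
13. not (c or not b), 2   [neg-or-rule on 11]
14. not c, 2   [neg-or-rule on 13]
Accessibility: 0R0, 0R1, 1R0, 1R1, 1R2, 2R1, 2R2

Satisfiable (open branch found)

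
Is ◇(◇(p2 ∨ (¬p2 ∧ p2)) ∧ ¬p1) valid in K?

Not valid

Tableau for the negation ¬◇(◇(p2 ∨ (¬p2 ∧ p2)) ∧ ¬p1):
1. ¬◇(◇(p2 ∨ (¬p2 ∧ p2)) ∧ ¬p1), w0
The negation has an open branch (countermodel exists).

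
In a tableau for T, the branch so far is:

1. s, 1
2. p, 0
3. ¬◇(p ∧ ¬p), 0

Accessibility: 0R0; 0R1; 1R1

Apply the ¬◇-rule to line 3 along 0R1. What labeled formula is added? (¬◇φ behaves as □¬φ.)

¬(p ∧ ¬p), 1

¬◇φ behaves as □¬φ: propagate the negated body to each accessible world.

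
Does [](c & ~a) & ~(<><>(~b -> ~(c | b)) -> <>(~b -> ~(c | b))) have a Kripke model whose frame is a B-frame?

Satisfiable (open branch found)

1. [](c & ~a) & ~(<><>(~b -> ~(c | b)) -> <>(~b -> ~(c | b))), 0
2. [](c & ~a), 0   [&-rule on 1]
3. ~(<><>(~b -> ~(c | b)) -> <>(~b -> ~(c | b))), 0   [&-rule on 1]
4. <><>(~b -> ~(c | b)), 0   [~->-rule on 3]
5. ~<>(~b -> ~(c | b)), 0   [~->-rule on 3]
6. c & ~a, 0   [[]-rule on 2 via 0R0]
7. c, 0   [&-rule on 6]
8. ~a, 0   [&-rule on 6]
9. ~(~b -> ~(c | b)), 0   [~<>-rule on 5 via 0R0]
10. ~b, 0   [~->-rule on 9]
11. c | b, 0   [~->-rule on 9]
12. <>(~b -> ~(c | b)), 1   [<>-rule on 4: fresh world 1, 0R1]
13. c & ~a, 1   [[]-rule on 2 via 0R1]
14. c, 1   [&-rule on 13]
15. ~a, 1   [&-rule on 13]
16. ~(~b -> ~(c | b)), 1   [~<>-rule on 5 via 0R1]
17. ~b, 1   [~->-rule on 16]
18. c | b, 1   [~->-rule on 16]
19. ~b -> ~(c | b), 2   [<>-rule on 12: fresh world 2, 1R2]
20. ~(c | b), 2   [->-rule on 19 (branches; this branch)]
21. ~c, 2   [~|-rule on 20]
22. ~b, 2   [~|-rule on 20]
Accessibility: 0R0, 0R1, 1R0, 1R1, 1R2, 2R1, 2R2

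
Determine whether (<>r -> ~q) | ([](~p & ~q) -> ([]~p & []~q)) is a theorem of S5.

Valid

Tableau for the negation ~((<>r -> ~q) | ([](~p & ~q) -> ([]~p & []~q))):
1. ~((<>r -> ~q) | ([](~p & ~q) -> ([]~p & []~q))), w0
2. ~(<>r -> ~q), w0   [~|-rule on 1]
3. ~([](~p & ~q) -> ([]~p & []~q)), w0   [~|-rule on 1]
4. <>r, w0   [~->-rule on 2]
5. q, w0   [~->-rule on 2]
6. [](~p & ~q), w0   [~->-rule on 3]
7. ~([]~p & []~q), w0   [~->-rule on 3]
8. ~p & ~q, w0   [[]-rule on 6 via w0Rw0]
9. ~p, w0   [&-rule on 8]
10. ~q, w0   [&-rule on 8]
Accessibility: w0Rw0
Branch closes: q and ~q both at w0.
All branches of the negation close; one closing branch shown above.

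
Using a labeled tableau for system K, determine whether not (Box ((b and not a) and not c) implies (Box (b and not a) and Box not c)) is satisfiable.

1. not (Box ((b and not a) and not c) implies (Box (b and not a) and Box not c)), 0
2. Box ((b and not a) and not c), 0
3. not (Box (b and not a) and Box not c), 0
4. not Box (b and not a), 0
5. not (b and not a), 1
6. (b and not a) and not c, 1
7. b and not a, 1
8. not c, 1
9. b, 1
10. not a, 1
11. a, 1
Accessibility: 0R1
Branch closes: a and not a both at 1.
Every branch closes; the branch above is one of them.

Unsatisfiable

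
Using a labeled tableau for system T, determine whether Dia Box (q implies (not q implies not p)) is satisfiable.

Yes, satisfiable

1. Dia Box (q implies (not q implies not p)), w0
2. Box (q implies (not q implies not p)), w1
3. q implies (not q implies not p), w1
4. not q implies not p, w1
5. not p, w1
Accessibility: w0Rw0, w0Rw1, w1Rw1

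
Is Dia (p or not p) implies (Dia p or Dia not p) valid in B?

Valid in B

Tableau for the negation not (Dia (p or not p) implies (Dia p or Dia not p)):
1. not (Dia (p or not p) implies (Dia p or Dia not p)), w0
2. Dia (p or not p), w0   [neg-implies-rule on 1]
3. not (Dia p or Dia not p), w0   [neg-implies-rule on 1]
4. not Dia p, w0   [neg-or-rule on 3]
5. not Dia not p, w0   [neg-or-rule on 3]
6. not p, w0   [neg-Dia-rule on 4 via w0Rw0]
7. p, w0   [neg-Dia-rule on 5 via w0Rw0]
Accessibility: w0Rw0
Branch closes: p and not p both at w0.
All branches of the negation close; one closing branch shown above.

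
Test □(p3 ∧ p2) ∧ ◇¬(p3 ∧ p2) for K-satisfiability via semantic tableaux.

1. □(p3 ∧ p2) ∧ ◇¬(p3 ∧ p2), 0
2. □(p3 ∧ p2), 0   [∧-rule on 1]
3. ◇¬(p3 ∧ p2), 0   [∧-rule on 1]
4. ¬(p3 ∧ p2), 1   [◇-rule on 3: fresh world 1, 0R1]
5. p3 ∧ p2, 1   [□-rule on 2 via 0R1]
6. p3, 1   [∧-rule on 5]
7. p2, 1   [∧-rule on 5]
8. ¬p2, 1   [¬∧-rule on 4 (branches; this branch)]
Accessibility: 0R1
Branch closes: p2 and ¬p2 both at 1.
Every branch closes; the branch above is one of them.

Unsatisfiable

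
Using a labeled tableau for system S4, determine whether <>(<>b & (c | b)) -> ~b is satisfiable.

1. <>(<>b & (c | b)) -> ~b, 0
2. ~b, 0   [->-rule on 1 (branches; this branch)]
Accessibility: 0R0

Satisfiable (open branch found)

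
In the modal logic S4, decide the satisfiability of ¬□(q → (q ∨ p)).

1. ¬□(q → (q ∨ p)), 0
2. ¬(q → (q ∨ p)), 1
3. q, 1
4. ¬(q ∨ p), 1
5. ¬q, 1
6. ¬p, 1
Accessibility: 0R0, 0R1, 1R1
Branch closes: q and ¬q both at 1.
(One branch shown.) All branches close.

Unsatisfiable (every branch closes)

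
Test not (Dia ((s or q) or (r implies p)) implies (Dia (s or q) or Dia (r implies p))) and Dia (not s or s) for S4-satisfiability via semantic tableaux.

1. not (Dia ((s or q) or (r implies p)) implies (Dia (s or q) or Dia (r implies p))) and Dia (not s or s), 0
2. not (Dia ((s or q) or (r implies p)) implies (Dia (s or q) or Dia (r implies p))), 0
3. Dia (not s or s), 0
4. Dia ((s or q) or (r implies p)), 0
5. not (Dia (s or q) or Dia (r implies p)), 0
6. not Dia (s or q), 0
7. not Dia (r implies p), 0
8. not (s or q), 0
9. not s, 0
10. not q, 0
11. not (r implies p), 0
12. r, 0
13. not p, 0
14. not s or s, 1
15. not (s or q), 1
16. not s, 1
17. not q, 1
18. not (r implies p), 1
19. r, 1
20. not p, 1
21. (s or q) or (r implies p), 2
22. not (s or q), 2
23. not s, 2
24. not q, 2
25. not (r implies p), 2
26. r, 2
27. not p, 2
28. r implies p, 2
29. p, 2
Accessibility: 0R0, 0R1, 0R2, 1R1, 2R2
Branch closes: p and not p both at 2.
All branches of the tableau close; one closing branch shown above.

Unsatisfiable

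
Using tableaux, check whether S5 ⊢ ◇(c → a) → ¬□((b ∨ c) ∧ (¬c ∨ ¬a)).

Tableau for the negation ¬(◇(c → a) → ¬□((b ∨ c) ∧ (¬c ∨ ¬a))):
1. ¬(◇(c → a) → ¬□((b ∨ c) ∧ (¬c ∨ ¬a))), w0
2. ◇(c → a), w0
3. □((b ∨ c) ∧ (¬c ∨ ¬a)), w0
4. (b ∨ c) ∧ (¬c ∨ ¬a), w0
5. b ∨ c, w0
6. ¬c ∨ ¬a, w0
7. c, w0
8. ¬a, w0
9. c → a, w1
10. (b ∨ c) ∧ (¬c ∨ ¬a), w1
11. b ∨ c, w1
12. ¬c ∨ ¬a, w1
13. a, w1
14. b, w1
15. ¬c, w1
Accessibility: w0Rw0, w0Rw1, w1Rw0, w1Rw1
The negation has an open branch (countermodel exists).

Invalid (countermodel exists)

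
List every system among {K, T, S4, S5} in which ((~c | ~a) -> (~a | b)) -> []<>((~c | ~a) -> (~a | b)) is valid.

S4-tableau for the negation ~(((~c | ~a) -> (~a | b)) -> []<>((~c | ~a) -> (~a | b))):
1. ~(((~c | ~a) -> (~a | b)) -> []<>((~c | ~a) -> (~a | b))), w0
2. (~c | ~a) -> (~a | b), w0
3. ~[]<>((~c | ~a) -> (~a | b)), w0
4. ~a | b, w0
5. b, w0
6. ~<>((~c | ~a) -> (~a | b)), w1
7. ~((~c | ~a) -> (~a | b)), w1
8. ~c | ~a, w1
9. ~(~a | b), w1
10. a, w1
11. ~b, w1
12. ~c, w1
Accessibility: w0Rw0, w0Rw1, w1Rw1
Complete open branch: countermodel on an S4-frame, so not valid in S4, nor in K, T (the same frame is also a K-frame and a T-frame).
S5-tableau for the negation ~(((~c | ~a) -> (~a | b)) -> []<>((~c | ~a) -> (~a | b))):
1. ~(((~c | ~a) -> (~a | b)) -> []<>((~c | ~a) -> (~a | b))), w0
2. (~c | ~a) -> (~a | b), w0
3. ~[]<>((~c | ~a) -> (~a | b)), w0
4. ~(~c | ~a), w0
5. c, w0
6. a, w0
7. ~<>((~c | ~a) -> (~a | b)), w1
8. ~((~c | ~a) -> (~a | b)), w0
9. ~c | ~a, w0
10. ~(~a | b), w0
11. ~b, w0
12. ~((~c | ~a) -> (~a | b)), w1
13. ~c | ~a, w1
14. ~(~a | b), w1
15. a, w1
16. ~b, w1
17. ~a, w0
Accessibility: w0Rw0, w0Rw1, w1Rw0, w1Rw1
Branch closes: a and ~a both at w0.
Every branch closes (one shown): valid in S5.

S5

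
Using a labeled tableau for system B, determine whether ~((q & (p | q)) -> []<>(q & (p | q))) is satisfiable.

Unsatisfiable (every branch closes)

1. ~((q & (p | q)) -> []<>(q & (p | q))), w0
2. q & (p | q), w0
3. ~[]<>(q & (p | q)), w0
4. q, w0
5. p | q, w0
6. ~<>(q & (p | q)), w1
7. ~(q & (p | q)), w0
8. ~(q & (p | q)), w1
9. ~(p | q), w0
10. ~p, w0
11. ~q, w0
Accessibility: w0Rw0, w0Rw1, w1Rw0, w1Rw1
Branch closes: q and ~q both at w0.
Every branch closes; the branch above is one of them.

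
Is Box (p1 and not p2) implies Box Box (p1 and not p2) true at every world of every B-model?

Tableau for the negation not (Box (p1 and not p2) implies Box Box (p1 and not p2)):
1. not (Box (p1 and not p2) implies Box Box (p1 and not p2)), u
2. Box (p1 and not p2), u   [neg-implies-rule on 1]
3. not Box Box (p1 and not p2), u   [neg-implies-rule on 1]
4. p1 and not p2, u   [Box-rule on 2 via uRu]
5. p1, u   [and-rule on 4]
6. not p2, u   [and-rule on 4]
7. not Box (p1 and not p2), v   [neg-Box-rule on 3: fresh world v, uRv]
8. p1 and not p2, v   [Box-rule on 2 via uRv]
9. p1, v   [and-rule on 8]
10. not p2, v   [and-rule on 8]
11. not (p1 and not p2), w   [neg-Box-rule on 7: fresh world w, vRw]
12. p2, w   [neg-and-rule on 11 (branches; this branch)]
Accessibility: uRu, uRv, vRu, vRv, vRw, wRv, wRw
The negation has an open branch (countermodel exists).

Invalid (countermodel exists)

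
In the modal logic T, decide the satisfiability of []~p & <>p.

1. []~p & <>p, w0
2. []~p, w0
3. <>p, w0
4. ~p, w0
5. p, w1
6. ~p, w1
Accessibility: w0Rw0, w0Rw1, w1Rw1
Branch closes: p and ~p both at w1.
All branches of the tableau close; one closing branch shown above.

Unsatisfiable (every branch closes)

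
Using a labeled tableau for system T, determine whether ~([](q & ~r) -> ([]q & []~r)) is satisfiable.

1. ~([](q & ~r) -> ([]q & []~r)), w0
2. [](q & ~r), w0
3. ~([]q & []~r), w0
4. q & ~r, w0
5. q, w0
6. ~r, w0
7. ~[]~r, w0
8. r, w1
9. q & ~r, w1
10. q, w1
11. ~r, w1
Accessibility: w0Rw0, w0Rw1, w1Rw1
Branch closes: r and ~r both at w1.
(One branch shown.) All branches close.

Unsatisfiable (every branch closes)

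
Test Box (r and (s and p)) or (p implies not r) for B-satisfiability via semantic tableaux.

Satisfiable (open branch found)

1. Box (r and (s and p)) or (p implies not r), 0
2. p implies not r, 0   [or-rule on 1 (branches; this branch)]
3. not r, 0   [implies-rule on 2 (branches; this branch)]
Accessibility: 0R0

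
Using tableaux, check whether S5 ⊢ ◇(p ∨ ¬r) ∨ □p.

Tableau for the negation ¬(◇(p ∨ ¬r) ∨ □p):
1. ¬(◇(p ∨ ¬r) ∨ □p), 0
2. ¬◇(p ∨ ¬r), 0
3. ¬□p, 0
4. ¬(p ∨ ¬r), 0
5. ¬p, 0
6. r, 0
7. ¬p, 1
8. ¬(p ∨ ¬r), 1
9. r, 1
Accessibility: 0R0, 0R1, 1R0, 1R1
The negation has an open branch (countermodel exists).

Not valid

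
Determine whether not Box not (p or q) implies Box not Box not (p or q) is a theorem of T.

Tableau for the negation not (not Box not (p or q) implies Box not Box not (p or q)):
1. not (not Box not (p or q) implies Box not Box not (p or q)), u
2. not Box not (p or q), u   [neg-implies-rule on 1]
3. not Box not Box not (p or q), u   [neg-implies-rule on 1]
4. p or q, v   [neg-Box-rule on 2: fresh world v, uRv]
5. q, v   [or-rule on 4 (branches; this branch)]
6. Box not (p or q), w   [neg-Box-rule on 3: fresh world w, uRw]
7. not (p or q), w   [Box-rule on 6 via wRw]
8. not p, w   [neg-or-rule on 7]
9. not q, w   [neg-or-rule on 7]
Accessibility: uRu, uRv, uRw, vRv, wRw
The negation has an open branch (countermodel exists).

No, not valid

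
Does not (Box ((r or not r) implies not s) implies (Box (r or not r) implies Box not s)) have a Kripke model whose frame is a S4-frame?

1. not (Box ((r or not r) implies not s) implies (Box (r or not r) implies Box not s)), u
2. Box ((r or not r) implies not s), u   [neg-implies-rule on 1]
3. not (Box (r or not r) implies Box not s), u   [neg-implies-rule on 1]
4. Box (r or not r), u   [neg-implies-rule on 3]
5. not Box not s, u   [neg-implies-rule on 3]
6. (r or not r) implies not s, u   [Box-rule on 2 via uRu]
7. r or not r, u   [Box-rule on 4 via uRu]
8. not s, u   [implies-rule on 6 (branches; this branch)]
9. not r, u   [or-rule on 7 (branches; this branch)]
10. s, v   [neg-Box-rule on 5: fresh world v, uRv]
11. (r or not r) implies not s, v   [Box-rule on 2 via uRv]
12. r or not r, v   [Box-rule on 4 via uRv]
13. not (r or not r), v   [implies-rule on 11 (branches; this branch)]
14. not r, v   [neg-or-rule on 13]
15. r, v   [neg-or-rule on 13]
Accessibility: uRu, uRv, vRv
Branch closes: r and not r both at v.
(One branch shown.) All branches close.

Unsatisfiable (every branch closes)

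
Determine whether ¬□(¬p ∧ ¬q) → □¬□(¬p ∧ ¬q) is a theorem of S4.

Tableau for the negation ¬(¬□(¬p ∧ ¬q) → □¬□(¬p ∧ ¬q)):
1. ¬(¬□(¬p ∧ ¬q) → □¬□(¬p ∧ ¬q)), w0
2. ¬□(¬p ∧ ¬q), w0   [¬→-rule on 1]
3. ¬□¬□(¬p ∧ ¬q), w0   [¬→-rule on 1]
4. ¬(¬p ∧ ¬q), w1   [¬□-rule on 2: fresh world w1, w0Rw1]
5. q, w1   [¬∧-rule on 4 (branches; this branch)]
6. □(¬p ∧ ¬q), w2   [¬□-rule on 3: fresh world w2, w0Rw2]
7. ¬p ∧ ¬q, w2   [□-rule on 6 via w2Rw2]
8. ¬p, w2   [∧-rule on 7]
9. ¬q, w2   [∧-rule on 7]
Accessibility: w0Rw0, w0Rw1, w0Rw2, w1Rw1, w2Rw2
The negation has an open branch (countermodel exists).

Invalid (countermodel exists)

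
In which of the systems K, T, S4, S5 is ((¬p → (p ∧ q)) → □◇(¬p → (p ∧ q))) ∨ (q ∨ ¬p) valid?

S5-tableau for the negation ¬(((¬p → (p ∧ q)) → □◇(¬p → (p ∧ q))) ∨ (q ∨ ¬p)):
1. ¬(((¬p → (p ∧ q)) → □◇(¬p → (p ∧ q))) ∨ (q ∨ ¬p)), 0
2. ¬((¬p → (p ∧ q)) → □◇(¬p → (p ∧ q))), 0
3. ¬(q ∨ ¬p), 0
4. ¬p → (p ∧ q), 0
5. ¬□◇(¬p → (p ∧ q)), 0
6. ¬q, 0
7. p, 0
8. ¬◇(¬p → (p ∧ q)), 1
9. ¬(¬p → (p ∧ q)), 0
10. ¬p, 0
11. ¬(p ∧ q), 0
Accessibility: 0R0, 0R1, 1R0, 1R1
Branch closes: p and ¬p both at 0.
Every branch closes (one shown): valid in S5.
S4-tableau for the negation ¬(((¬p → (p ∧ q)) → □◇(¬p → (p ∧ q))) ∨ (q ∨ ¬p)):
1. ¬(((¬p → (p ∧ q)) → □◇(¬p → (p ∧ q))) ∨ (q ∨ ¬p)), 0
2. ¬((¬p → (p ∧ q)) → □◇(¬p → (p ∧ q))), 0
3. ¬(q ∨ ¬p), 0
4. ¬p → (p ∧ q), 0
5. ¬□◇(¬p → (p ∧ q)), 0
6. ¬q, 0
7. p, 0
8. ¬◇(¬p → (p ∧ q)), 1
9. ¬(¬p → (p ∧ q)), 1
10. ¬p, 1
11. ¬(p ∧ q), 1
12. ¬q, 1
Accessibility: 0R0, 0R1, 1R1
Complete open branch: countermodel on an S4-frame, so not valid in S4, nor in K, T (the same frame is also a K-frame and a T-frame).

S5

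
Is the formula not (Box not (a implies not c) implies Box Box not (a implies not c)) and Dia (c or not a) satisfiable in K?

1. not (Box not (a implies not c) implies Box Box not (a implies not c)) and Dia (c or not a), w0
2. not (Box not (a implies not c) implies Box Box not (a implies not c)), w0   [and-rule on 1]
3. Dia (c or not a), w0   [and-rule on 1]
4. Box not (a implies not c), w0   [neg-implies-rule on 2]
5. not Box Box not (a implies not c), w0   [neg-implies-rule on 2]
6. c or not a, w1   [Dia-rule on 3: fresh world w1, w0Rw1]
7. not (a implies not c), w1   [Box-rule on 4 via w0Rw1]
8. a, w1   [neg-implies-rule on 7]
9. c, w1   [neg-implies-rule on 7]
10. not Box not (a implies not c), w2   [neg-Box-rule on 5: fresh world w2, w0Rw2]
11. not (a implies not c), w2   [Box-rule on 4 via w0Rw2]
12. a, w2   [neg-implies-rule on 11]
13. c, w2   [neg-implies-rule on 11]
14. a implies not c, w3   [neg-Box-rule on 10: fresh world w3, w2Rw3]
15. not c, w3   [implies-rule on 14 (branches; this branch)]
Accessibility: w0Rw1, w0Rw2, w2Rw3

Yes, satisfiable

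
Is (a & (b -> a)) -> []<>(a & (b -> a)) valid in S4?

Tableau for the negation ~((a & (b -> a)) -> []<>(a & (b -> a))):
1. ~((a & (b -> a)) -> []<>(a & (b -> a))), 0
2. a & (b -> a), 0
3. ~[]<>(a & (b -> a)), 0
4. a, 0
5. b -> a, 0
6. ~<>(a & (b -> a)), 1
7. ~(a & (b -> a)), 1
8. ~(b -> a), 1
9. b, 1
10. ~a, 1
Accessibility: 0R0, 0R1, 1R1
The negation has an open branch (countermodel exists).

No, not valid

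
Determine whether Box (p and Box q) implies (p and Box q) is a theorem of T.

Yes, valid

Tableau for the negation not (Box (p and Box q) implies (p and Box q)):
1. not (Box (p and Box q) implies (p and Box q)), w0
2. Box (p and Box q), w0
3. not (p and Box q), w0
4. p and Box q, w0
5. p, w0
6. Box q, w0
7. q, w0
8. not Box q, w0
9. not q, w1
10. p and Box q, w1
11. p, w1
12. Box q, w1
13. q, w1
Accessibility: w0Rw0, w0Rw1, w1Rw1
Branch closes: q and not q both at w1.
All branches of the negation close; one closing branch shown above.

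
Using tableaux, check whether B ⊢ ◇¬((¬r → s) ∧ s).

Tableau for the negation ¬◇¬((¬r → s) ∧ s):
1. ¬◇¬((¬r → s) ∧ s), w0
2. (¬r → s) ∧ s, w0
3. ¬r → s, w0
4. s, w0
Accessibility: w0Rw0
The negation has an open branch (countermodel exists).

Invalid (countermodel exists)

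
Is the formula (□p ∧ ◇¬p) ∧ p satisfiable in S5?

1. (□p ∧ ◇¬p) ∧ p, 0
2. □p ∧ ◇¬p, 0   [∧-rule on 1]
3. p, 0   [∧-rule on 1]
4. □p, 0   [∧-rule on 2]
5. ◇¬p, 0   [∧-rule on 2]
6. ¬p, 1   [◇-rule on 5: fresh world 1, 0R1]
7. p, 1   [□-rule on 4 via 0R1]
Accessibility: 0R0, 0R1, 1R0, 1R1
Branch closes: p and ¬p both at 1.
Every branch closes; the branch above is one of them.

Unsatisfiable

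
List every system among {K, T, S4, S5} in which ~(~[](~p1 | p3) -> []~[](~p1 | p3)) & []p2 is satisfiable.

K, T, S4

S5-tableau for the formula:
1. ~(~[](~p1 | p3) -> []~[](~p1 | p3)) & []p2, w0
2. ~(~[](~p1 | p3) -> []~[](~p1 | p3)), w0
3. []p2, w0
4. ~[](~p1 | p3), w0
5. ~[]~[](~p1 | p3), w0
6. p2, w0
7. ~(~p1 | p3), w1
8. p1, w1
9. ~p3, w1
10. p2, w1
11. [](~p1 | p3), w2
12. p2, w2
13. ~p1 | p3, w0
14. ~p1 | p3, w1
15. ~p1 | p3, w2
16. p3, w0
17. p3, w1
Accessibility: w0Rw0, w0Rw1, w0Rw2, w1Rw0, w1Rw1, w1Rw2, w2Rw0, w2Rw1, w2Rw2
Branch closes: p3 and ~p3 both at w1.
Every branch closes (one shown): unsatisfiable in S5.
S4-tableau for the formula:
1. ~(~[](~p1 | p3) -> []~[](~p1 | p3)) & []p2, w0
2. ~(~[](~p1 | p3) -> []~[](~p1 | p3)), w0
3. []p2, w0
4. ~[](~p1 | p3), w0
5. ~[]~[](~p1 | p3), w0
6. p2, w0
7. ~(~p1 | p3), w1
8. p1, w1
9. ~p3, w1
10. p2, w1
11. [](~p1 | p3), w2
12. p2, w2
13. ~p1 | p3, w2
14. p3, w2
Accessibility: w0Rw0, w0Rw1, w0Rw2, w1Rw1, w2Rw2
Complete open branch: satisfiable in S4, hence also in K, T (this S4-model is also a K-model and a T-model).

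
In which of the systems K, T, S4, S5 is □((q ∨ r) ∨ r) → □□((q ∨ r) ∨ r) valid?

S4-tableau for the negation ¬(□((q ∨ r) ∨ r) → □□((q ∨ r) ∨ r)):
1. ¬(□((q ∨ r) ∨ r) → □□((q ∨ r) ∨ r)), u
2. □((q ∨ r) ∨ r), u   [¬→-rule on 1]
3. ¬□□((q ∨ r) ∨ r), u   [¬→-rule on 1]
4. (q ∨ r) ∨ r, u   [□-rule on 2 via uRu]
5. q ∨ r, u   [∨-rule on 4 (branches; this branch)]
6. r, u   [∨-rule on 5 (branches; this branch)]
7. ¬□((q ∨ r) ∨ r), v   [¬□-rule on 3: fresh world v, uRv]
8. (q ∨ r) ∨ r, v   [□-rule on 2 via uRv]
9. q ∨ r, v   [∨-rule on 8 (branches; this branch)]
10. r, v   [∨-rule on 9 (branches; this branch)]
11. ¬((q ∨ r) ∨ r), w   [¬□-rule on 7: fresh world w, vRw]
12. ¬(q ∨ r), w   [¬∨-rule on 11]
13. ¬r, w   [¬∨-rule on 11]
14. ¬q, w   [¬∨-rule on 12]
15. (q ∨ r) ∨ r, w   [□-rule on 2 via uRw]
16. q ∨ r, w   [∨-rule on 15 (branches; this branch)]
17. r, w   [∨-rule on 16 (branches; this branch)]
Accessibility: uRu, uRv, uRw, vRv, vRw, wRw
Branch closes: r and ¬r both at w.
Every branch closes (one shown): valid in S4, hence also in S5 (every theorem of S4 is a theorem of S5).
T-tableau for the negation ¬(□((q ∨ r) ∨ r) → □□((q ∨ r) ∨ r)):
1. ¬(□((q ∨ r) ∨ r) → □□((q ∨ r) ∨ r)), u
2. □((q ∨ r) ∨ r), u   [¬→-rule on 1]
3. ¬□□((q ∨ r) ∨ r), u   [¬→-rule on 1]
4. (q ∨ r) ∨ r, u   [□-rule on 2 via uRu]
5. r, u   [∨-rule on 4 (branches; this branch)]
6. ¬□((q ∨ r) ∨ r), v   [¬□-rule on 3: fresh world v, uRv]
7. (q ∨ r) ∨ r, v   [□-rule on 2 via uRv]
8. r, v   [∨-rule on 7 (branches; this branch)]
9. ¬((q ∨ r) ∨ r), w   [¬□-rule on 6: fresh world w, vRw]
10. ¬(q ∨ r), w   [¬∨-rule on 9]
11. ¬r, w   [¬∨-rule on 9]
12. ¬q, w   [¬∨-rule on 10]
Accessibility: uRu, uRv, vRv, vRw, wRw
Complete open branch: countermodel on a T-frame, so not valid in T, nor in K (the same frame is also a K-frame).

S4, S5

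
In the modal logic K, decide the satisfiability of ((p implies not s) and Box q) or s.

Satisfiable (open branch found)

1. ((p implies not s) and Box q) or s, u
2. s, u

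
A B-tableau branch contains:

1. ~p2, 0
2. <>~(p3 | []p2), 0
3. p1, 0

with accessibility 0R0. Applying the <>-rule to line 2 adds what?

a fresh world 1 with 0R1, and ~(p3 | []p2) at 1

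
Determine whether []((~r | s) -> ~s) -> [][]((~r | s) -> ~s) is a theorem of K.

Invalid (countermodel exists)

Tableau for the negation ~([]((~r | s) -> ~s) -> [][]((~r | s) -> ~s)):
1. ~([]((~r | s) -> ~s) -> [][]((~r | s) -> ~s)), u
2. []((~r | s) -> ~s), u   [~->-rule on 1]
3. ~[][]((~r | s) -> ~s), u   [~->-rule on 1]
4. ~[]((~r | s) -> ~s), v   [~[]-rule on 3: fresh world v, uRv]
5. (~r | s) -> ~s, v   [[]-rule on 2 via uRv]
6. ~s, v   [->-rule on 5 (branches; this branch)]
7. ~((~r | s) -> ~s), w   [~[]-rule on 4: fresh world w, vRw]
8. ~r | s, w   [~->-rule on 7]
9. s, w   [~->-rule on 7]
Accessibility: uRv, vRw
The negation has an open branch (countermodel exists).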